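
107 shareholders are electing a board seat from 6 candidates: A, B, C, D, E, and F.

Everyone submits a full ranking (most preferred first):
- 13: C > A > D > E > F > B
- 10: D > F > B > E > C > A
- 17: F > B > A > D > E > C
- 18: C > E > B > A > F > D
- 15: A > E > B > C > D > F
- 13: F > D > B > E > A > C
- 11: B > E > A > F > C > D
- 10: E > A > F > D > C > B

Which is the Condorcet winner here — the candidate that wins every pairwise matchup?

E vs A: 62–45
E vs B: 56–51
E vs C: 76–31
E vs D: 54–53
E vs F: 67–40
E beats every other candidate.

E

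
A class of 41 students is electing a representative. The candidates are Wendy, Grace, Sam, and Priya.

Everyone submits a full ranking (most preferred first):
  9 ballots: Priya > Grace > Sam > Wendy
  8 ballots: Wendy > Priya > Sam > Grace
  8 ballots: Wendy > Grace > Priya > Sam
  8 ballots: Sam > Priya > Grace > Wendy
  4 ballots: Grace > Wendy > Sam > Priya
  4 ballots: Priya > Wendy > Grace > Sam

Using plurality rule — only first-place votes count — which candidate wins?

Wendy

First-place votes: Wendy 16, Grace 4, Sam 8, Priya 13.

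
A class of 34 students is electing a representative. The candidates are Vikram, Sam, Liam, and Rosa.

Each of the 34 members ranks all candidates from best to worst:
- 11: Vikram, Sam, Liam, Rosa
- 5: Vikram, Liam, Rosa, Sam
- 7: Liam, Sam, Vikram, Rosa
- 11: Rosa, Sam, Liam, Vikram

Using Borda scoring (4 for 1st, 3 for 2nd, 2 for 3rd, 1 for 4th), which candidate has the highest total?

Vikram: 11×4 + 5×4 + 7×2 + 11×1 = 89
Sam: 11×3 + 5×1 + 7×3 + 11×3 = 92
Liam: 11×2 + 5×3 + 7×4 + 11×2 = 87
Rosa: 11×1 + 5×2 + 7×1 + 11×4 = 72

Sam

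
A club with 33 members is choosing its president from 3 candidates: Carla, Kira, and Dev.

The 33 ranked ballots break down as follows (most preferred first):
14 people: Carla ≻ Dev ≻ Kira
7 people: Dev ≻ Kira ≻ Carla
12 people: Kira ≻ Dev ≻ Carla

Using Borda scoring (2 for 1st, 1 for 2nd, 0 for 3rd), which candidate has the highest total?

Dev

Carla: 14×2 + 7×0 + 12×0 = 28
Kira: 14×0 + 7×1 + 12×2 = 31
Dev: 14×1 + 7×2 + 12×1 = 40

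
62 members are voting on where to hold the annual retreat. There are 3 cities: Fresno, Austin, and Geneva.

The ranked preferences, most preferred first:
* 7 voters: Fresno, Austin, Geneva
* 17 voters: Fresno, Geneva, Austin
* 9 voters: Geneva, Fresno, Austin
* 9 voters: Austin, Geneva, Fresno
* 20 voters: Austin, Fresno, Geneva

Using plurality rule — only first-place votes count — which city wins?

First-place votes: Fresno 24, Austin 29, Geneva 9.

Austin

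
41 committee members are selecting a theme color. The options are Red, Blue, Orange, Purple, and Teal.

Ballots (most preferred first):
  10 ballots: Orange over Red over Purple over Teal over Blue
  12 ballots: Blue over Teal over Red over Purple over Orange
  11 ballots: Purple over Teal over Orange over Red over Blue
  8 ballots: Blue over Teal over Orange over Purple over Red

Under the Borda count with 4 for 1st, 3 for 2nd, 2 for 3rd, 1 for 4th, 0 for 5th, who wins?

Red: 10×3 + 12×2 + 11×1 + 8×0 = 65
Blue: 10×0 + 12×4 + 11×0 + 8×4 = 80
Orange: 10×4 + 12×0 + 11×2 + 8×2 = 78
Purple: 10×2 + 12×1 + 11×4 + 8×1 = 84
Teal: 10×1 + 12×3 + 11×3 + 8×3 = 103

Teal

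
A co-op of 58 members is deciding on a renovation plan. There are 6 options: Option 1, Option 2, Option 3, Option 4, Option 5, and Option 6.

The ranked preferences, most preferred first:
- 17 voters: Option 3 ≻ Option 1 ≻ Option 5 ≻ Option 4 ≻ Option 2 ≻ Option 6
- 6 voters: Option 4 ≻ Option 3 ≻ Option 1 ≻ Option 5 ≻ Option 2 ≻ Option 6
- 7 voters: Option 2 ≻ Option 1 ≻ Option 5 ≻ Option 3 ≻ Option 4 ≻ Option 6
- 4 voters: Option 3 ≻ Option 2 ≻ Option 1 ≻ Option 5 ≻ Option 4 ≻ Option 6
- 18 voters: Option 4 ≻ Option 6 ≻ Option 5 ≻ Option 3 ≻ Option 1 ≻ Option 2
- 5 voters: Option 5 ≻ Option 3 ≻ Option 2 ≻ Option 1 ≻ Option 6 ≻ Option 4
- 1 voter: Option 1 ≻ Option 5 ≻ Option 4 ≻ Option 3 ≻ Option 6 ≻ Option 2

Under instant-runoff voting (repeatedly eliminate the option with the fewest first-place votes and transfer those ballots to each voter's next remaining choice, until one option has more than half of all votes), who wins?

Option 3

Round 1: Option 1 1, Option 2 7, Option 3 21, Option 4 24, Option 5 5, Option 6 0. Option 6 eliminated.
Round 2: Option 1 1, Option 2 7, Option 3 21, Option 4 24, Option 5 5. Option 1 eliminated.
Round 3: Option 2 7, Option 3 21, Option 4 24, Option 5 6. Option 5 eliminated.
Round 4: Option 2 7, Option 3 26, Option 4 25. Option 2 eliminated.
Round 5: Option 3 33, Option 4 25. Option 3 has a majority (≥30).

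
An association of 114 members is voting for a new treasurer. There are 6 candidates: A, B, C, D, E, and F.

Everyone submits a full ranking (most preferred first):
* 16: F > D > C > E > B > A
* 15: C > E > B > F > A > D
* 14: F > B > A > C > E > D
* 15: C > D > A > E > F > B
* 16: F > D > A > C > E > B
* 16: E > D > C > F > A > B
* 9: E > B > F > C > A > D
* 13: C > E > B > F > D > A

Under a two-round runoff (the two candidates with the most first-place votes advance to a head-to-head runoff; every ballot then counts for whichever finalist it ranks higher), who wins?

C

Round 1 first-place votes: A 0, B 0, C 43, D 0, E 25, F 46. F and C advance.
Runoff: F is ranked above C on 55 ballots, C above F on 59.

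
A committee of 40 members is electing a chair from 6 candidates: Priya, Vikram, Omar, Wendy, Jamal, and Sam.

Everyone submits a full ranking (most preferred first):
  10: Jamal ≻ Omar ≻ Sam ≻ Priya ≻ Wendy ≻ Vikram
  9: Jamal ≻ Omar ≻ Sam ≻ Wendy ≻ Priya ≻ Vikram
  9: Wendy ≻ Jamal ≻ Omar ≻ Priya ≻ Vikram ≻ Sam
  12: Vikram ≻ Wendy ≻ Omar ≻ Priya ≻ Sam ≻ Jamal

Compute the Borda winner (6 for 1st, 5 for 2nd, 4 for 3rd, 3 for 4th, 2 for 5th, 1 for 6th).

Priya: 10×3 + 9×2 + 9×3 + 12×3 = 111
Vikram: 10×1 + 9×1 + 9×2 + 12×6 = 109
Omar: 10×5 + 9×5 + 9×4 + 12×4 = 179
Wendy: 10×2 + 9×3 + 9×6 + 12×5 = 161
Jamal: 10×6 + 9×6 + 9×5 + 12×1 = 171
Sam: 10×4 + 9×4 + 9×1 + 12×2 = 109

Omar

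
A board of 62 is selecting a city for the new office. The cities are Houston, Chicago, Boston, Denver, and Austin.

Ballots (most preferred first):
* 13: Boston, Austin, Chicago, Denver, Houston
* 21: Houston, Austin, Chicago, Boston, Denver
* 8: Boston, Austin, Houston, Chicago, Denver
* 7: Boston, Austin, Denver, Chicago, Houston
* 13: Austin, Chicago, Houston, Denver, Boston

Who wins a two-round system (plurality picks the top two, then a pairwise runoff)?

Houston

Round 1 first-place votes: Houston 21, Chicago 0, Boston 28, Denver 0, Austin 13. Boston and Houston advance.
Runoff: Boston is ranked above Houston on 28 ballots, Houston above Boston on 34.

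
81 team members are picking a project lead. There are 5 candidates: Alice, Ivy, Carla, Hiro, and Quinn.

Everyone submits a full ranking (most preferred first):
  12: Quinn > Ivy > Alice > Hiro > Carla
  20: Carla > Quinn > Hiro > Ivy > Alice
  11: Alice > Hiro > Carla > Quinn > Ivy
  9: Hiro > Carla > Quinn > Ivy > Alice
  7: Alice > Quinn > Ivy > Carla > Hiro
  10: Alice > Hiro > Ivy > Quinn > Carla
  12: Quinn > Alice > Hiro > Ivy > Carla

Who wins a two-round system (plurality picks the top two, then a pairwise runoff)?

Round 1 first-place votes: Alice 28, Ivy 0, Carla 20, Hiro 9, Quinn 24. Alice and Quinn advance.
Runoff: Alice is ranked above Quinn on 28 ballots, Quinn above Alice on 53.

Quinn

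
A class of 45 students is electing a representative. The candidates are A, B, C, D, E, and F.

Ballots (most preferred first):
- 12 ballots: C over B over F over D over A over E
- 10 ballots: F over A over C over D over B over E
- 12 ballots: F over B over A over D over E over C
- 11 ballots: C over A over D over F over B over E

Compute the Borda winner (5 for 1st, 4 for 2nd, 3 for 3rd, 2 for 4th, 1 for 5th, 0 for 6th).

F

A: 12×1 + 10×4 + 12×3 + 11×4 = 132
B: 12×4 + 10×1 + 12×4 + 11×1 = 117
C: 12×5 + 10×3 + 12×0 + 11×5 = 145
D: 12×2 + 10×2 + 12×2 + 11×3 = 101
E: 12×0 + 10×0 + 12×1 + 11×0 = 12
F: 12×3 + 10×5 + 12×5 + 11×2 = 168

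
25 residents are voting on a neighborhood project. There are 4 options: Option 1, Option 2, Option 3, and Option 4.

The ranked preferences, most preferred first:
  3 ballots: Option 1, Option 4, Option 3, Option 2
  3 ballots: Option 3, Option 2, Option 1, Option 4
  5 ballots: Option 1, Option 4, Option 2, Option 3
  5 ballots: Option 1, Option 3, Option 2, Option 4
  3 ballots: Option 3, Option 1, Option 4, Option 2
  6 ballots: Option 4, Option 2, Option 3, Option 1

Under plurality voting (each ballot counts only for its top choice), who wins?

First-place votes: Option 1 13, Option 2 0, Option 3 6, Option 4 6.

Option 1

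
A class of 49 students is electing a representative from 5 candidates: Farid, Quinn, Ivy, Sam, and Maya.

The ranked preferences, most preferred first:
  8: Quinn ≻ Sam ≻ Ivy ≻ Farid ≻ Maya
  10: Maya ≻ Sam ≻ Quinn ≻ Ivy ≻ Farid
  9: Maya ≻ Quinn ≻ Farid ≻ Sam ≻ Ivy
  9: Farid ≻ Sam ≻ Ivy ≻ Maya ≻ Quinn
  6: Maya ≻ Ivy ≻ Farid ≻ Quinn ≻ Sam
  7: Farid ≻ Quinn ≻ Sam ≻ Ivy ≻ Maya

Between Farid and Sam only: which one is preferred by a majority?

Farid

Farid is ranked above Sam on 31 ballots; Sam above Farid on 18.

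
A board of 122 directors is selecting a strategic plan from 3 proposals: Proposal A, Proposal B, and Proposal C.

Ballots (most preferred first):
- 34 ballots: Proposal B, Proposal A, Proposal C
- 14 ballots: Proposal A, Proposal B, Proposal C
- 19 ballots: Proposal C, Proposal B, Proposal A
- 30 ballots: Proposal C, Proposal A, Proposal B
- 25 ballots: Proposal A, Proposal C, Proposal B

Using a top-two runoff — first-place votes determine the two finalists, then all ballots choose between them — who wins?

Proposal A

Round 1 first-place votes: Proposal A 39, Proposal B 34, Proposal C 49. Proposal C and Proposal A advance.
Runoff: Proposal C is ranked above Proposal A on 49 ballots, Proposal A above Proposal C on 73.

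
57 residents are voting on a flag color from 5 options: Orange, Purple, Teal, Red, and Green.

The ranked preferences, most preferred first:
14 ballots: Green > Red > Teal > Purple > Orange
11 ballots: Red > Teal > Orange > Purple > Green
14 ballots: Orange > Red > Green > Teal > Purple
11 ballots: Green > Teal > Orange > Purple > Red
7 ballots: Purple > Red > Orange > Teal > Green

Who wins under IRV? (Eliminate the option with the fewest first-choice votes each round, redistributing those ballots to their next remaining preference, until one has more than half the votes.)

Round 1: Orange 14, Purple 7, Teal 0, Red 11, Green 25. Teal eliminated.
Round 2: Orange 14, Purple 7, Red 11, Green 25. Purple eliminated.
Round 3: Orange 14, Red 18, Green 25. Orange eliminated.
Round 4: Red 32, Green 25. Red has a majority (≥29).

Red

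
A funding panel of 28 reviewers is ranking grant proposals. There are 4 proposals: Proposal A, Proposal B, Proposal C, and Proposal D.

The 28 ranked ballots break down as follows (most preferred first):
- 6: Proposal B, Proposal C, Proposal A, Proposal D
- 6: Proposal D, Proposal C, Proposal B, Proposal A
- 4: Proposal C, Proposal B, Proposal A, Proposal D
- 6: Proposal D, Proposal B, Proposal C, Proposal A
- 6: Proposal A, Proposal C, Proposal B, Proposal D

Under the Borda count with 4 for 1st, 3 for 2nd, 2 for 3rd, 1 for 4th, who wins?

Proposal C

Proposal A: 6×2 + 6×1 + 4×2 + 6×1 + 6×4 = 56
Proposal B: 6×4 + 6×2 + 4×3 + 6×3 + 6×2 = 78
Proposal C: 6×3 + 6×3 + 4×4 + 6×2 + 6×3 = 82
Proposal D: 6×1 + 6×4 + 4×1 + 6×4 + 6×1 = 64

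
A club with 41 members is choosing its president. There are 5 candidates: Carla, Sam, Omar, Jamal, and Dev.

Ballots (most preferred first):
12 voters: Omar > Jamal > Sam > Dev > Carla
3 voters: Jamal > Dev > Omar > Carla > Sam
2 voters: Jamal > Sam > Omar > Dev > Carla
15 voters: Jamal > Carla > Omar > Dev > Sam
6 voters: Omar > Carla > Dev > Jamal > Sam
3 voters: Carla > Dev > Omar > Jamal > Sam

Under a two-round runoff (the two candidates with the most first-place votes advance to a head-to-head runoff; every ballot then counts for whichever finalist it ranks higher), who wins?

Round 1 first-place votes: Carla 3, Sam 0, Omar 18, Jamal 20, Dev 0. Jamal and Omar advance.
Runoff: Jamal is ranked above Omar on 20 ballots, Omar above Jamal on 21.

Omar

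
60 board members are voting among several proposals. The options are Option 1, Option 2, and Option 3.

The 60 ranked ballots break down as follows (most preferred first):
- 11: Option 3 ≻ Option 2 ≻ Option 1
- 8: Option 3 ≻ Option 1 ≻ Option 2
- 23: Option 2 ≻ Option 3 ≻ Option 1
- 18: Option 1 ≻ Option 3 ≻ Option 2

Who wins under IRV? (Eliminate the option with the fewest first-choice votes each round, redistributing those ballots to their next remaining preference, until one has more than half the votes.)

Round 1: Option 1 18, Option 2 23, Option 3 19. Option 1 eliminated.
Round 2: Option 2 23, Option 3 37. Option 3 has a majority (≥31).

Option 3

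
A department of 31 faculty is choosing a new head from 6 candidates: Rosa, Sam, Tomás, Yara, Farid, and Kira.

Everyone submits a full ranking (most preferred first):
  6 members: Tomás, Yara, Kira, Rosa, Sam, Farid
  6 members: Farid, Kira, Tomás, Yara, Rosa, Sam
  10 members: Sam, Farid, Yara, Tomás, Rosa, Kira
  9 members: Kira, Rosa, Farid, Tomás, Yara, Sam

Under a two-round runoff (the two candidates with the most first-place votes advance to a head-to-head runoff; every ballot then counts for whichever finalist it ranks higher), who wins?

Round 1 first-place votes: Rosa 0, Sam 10, Tomás 6, Yara 0, Farid 6, Kira 9. Sam and Kira advance.
Runoff: Sam is ranked above Kira on 10 ballots, Kira above Sam on 21.

Kira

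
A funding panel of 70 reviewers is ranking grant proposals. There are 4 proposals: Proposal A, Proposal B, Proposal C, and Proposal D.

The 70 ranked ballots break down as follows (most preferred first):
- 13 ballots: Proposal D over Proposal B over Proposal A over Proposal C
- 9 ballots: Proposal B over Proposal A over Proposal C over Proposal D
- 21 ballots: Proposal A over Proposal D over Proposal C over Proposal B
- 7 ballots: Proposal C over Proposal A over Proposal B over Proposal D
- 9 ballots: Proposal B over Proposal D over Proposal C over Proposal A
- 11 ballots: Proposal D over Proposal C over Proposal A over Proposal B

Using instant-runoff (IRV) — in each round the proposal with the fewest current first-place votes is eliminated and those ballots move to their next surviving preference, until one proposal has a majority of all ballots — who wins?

Round 1: Proposal A 21, Proposal B 18, Proposal C 7, Proposal D 24. Proposal C eliminated.
Round 2: Proposal A 28, Proposal B 18, Proposal D 24. Proposal B eliminated.
Round 3: Proposal A 37, Proposal D 33. Proposal A has a majority (≥36).

Proposal A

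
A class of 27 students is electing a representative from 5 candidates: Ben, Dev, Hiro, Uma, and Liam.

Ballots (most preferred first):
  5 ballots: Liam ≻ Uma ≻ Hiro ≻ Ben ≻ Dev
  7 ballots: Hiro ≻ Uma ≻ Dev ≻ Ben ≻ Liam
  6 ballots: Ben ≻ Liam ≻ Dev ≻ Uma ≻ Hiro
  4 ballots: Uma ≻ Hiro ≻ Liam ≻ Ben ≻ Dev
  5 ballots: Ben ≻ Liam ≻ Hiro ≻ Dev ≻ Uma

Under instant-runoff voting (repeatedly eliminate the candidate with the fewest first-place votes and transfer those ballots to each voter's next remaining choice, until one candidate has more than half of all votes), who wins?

Round 1: Ben 11, Dev 0, Hiro 7, Uma 4, Liam 5. Dev eliminated.
Round 2: Ben 11, Hiro 7, Uma 4, Liam 5. Uma eliminated.
Round 3: Ben 11, Hiro 11, Liam 5. Liam eliminated.
Round 4: Ben 11, Hiro 16. Hiro has a majority (≥14).

Hiro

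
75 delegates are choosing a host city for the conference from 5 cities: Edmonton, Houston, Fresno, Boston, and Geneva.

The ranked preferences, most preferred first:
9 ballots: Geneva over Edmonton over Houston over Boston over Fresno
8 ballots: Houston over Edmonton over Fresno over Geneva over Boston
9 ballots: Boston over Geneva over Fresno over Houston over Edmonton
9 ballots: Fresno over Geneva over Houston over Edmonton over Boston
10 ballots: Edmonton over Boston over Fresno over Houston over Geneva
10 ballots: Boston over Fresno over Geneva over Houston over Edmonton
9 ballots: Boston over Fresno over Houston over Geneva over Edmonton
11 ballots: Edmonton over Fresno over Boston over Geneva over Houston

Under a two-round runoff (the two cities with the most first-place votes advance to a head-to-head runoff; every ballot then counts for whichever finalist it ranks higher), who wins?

Edmonton

Round 1 first-place votes: Edmonton 21, Houston 8, Fresno 9, Boston 28, Geneva 9. Boston and Edmonton advance.
Runoff: Boston is ranked above Edmonton on 28 ballots, Edmonton above Boston on 47.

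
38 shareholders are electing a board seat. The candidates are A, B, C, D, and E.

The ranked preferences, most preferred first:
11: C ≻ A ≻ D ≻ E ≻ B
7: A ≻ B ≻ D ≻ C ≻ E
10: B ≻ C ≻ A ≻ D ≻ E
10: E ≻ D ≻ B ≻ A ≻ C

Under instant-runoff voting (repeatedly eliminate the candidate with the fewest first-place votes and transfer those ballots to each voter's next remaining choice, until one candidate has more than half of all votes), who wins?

Round 1: A 7, B 10, C 11, D 0, E 10. D eliminated.
Round 2: A 7, B 10, C 11, E 10. A eliminated.
Round 3: B 17, C 11, E 10. E eliminated.
Round 4: B 27, C 11. B has a majority (≥20).

B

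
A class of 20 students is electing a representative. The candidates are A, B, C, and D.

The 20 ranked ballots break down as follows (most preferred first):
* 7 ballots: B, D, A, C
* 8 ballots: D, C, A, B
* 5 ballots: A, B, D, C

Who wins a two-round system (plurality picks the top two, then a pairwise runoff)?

Round 1 first-place votes: A 5, B 7, C 0, D 8. D and B advance.
Runoff: D is ranked above B on 8 ballots, B above D on 12.

B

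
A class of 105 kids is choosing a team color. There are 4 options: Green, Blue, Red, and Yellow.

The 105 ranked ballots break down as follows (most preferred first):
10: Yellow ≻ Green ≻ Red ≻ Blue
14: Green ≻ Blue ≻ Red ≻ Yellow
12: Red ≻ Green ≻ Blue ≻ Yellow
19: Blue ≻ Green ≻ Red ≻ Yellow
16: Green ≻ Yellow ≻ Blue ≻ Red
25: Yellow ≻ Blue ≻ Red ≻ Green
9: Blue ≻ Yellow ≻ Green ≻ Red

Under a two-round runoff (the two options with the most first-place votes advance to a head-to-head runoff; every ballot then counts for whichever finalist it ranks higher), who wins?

Green

Round 1 first-place votes: Green 30, Blue 28, Red 12, Yellow 35. Yellow and Green advance.
Runoff: Yellow is ranked above Green on 44 ballots, Green above Yellow on 61.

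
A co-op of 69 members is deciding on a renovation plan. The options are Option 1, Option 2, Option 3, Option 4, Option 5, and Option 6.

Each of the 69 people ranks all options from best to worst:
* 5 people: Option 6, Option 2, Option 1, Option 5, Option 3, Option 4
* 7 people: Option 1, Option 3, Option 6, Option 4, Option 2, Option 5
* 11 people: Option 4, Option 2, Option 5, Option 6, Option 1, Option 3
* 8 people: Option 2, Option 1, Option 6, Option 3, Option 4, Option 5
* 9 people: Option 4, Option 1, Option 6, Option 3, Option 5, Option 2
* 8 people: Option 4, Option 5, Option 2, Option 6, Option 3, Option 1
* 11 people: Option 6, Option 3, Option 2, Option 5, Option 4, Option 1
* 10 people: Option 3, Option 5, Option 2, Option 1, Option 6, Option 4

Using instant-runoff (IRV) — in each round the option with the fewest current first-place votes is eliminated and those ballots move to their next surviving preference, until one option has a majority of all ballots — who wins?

Option 6

Round 1: Option 1 7, Option 2 8, Option 3 10, Option 4 28, Option 5 0, Option 6 16. Option 5 eliminated.
Round 2: Option 1 7, Option 2 8, Option 3 10, Option 4 28, Option 6 16. Option 1 eliminated.
Round 3: Option 2 8, Option 3 17, Option 4 28, Option 6 16. Option 2 eliminated.
Round 4: Option 3 17, Option 4 28, Option 6 24. Option 3 eliminated.
Round 5: Option 4 28, Option 6 41. Option 6 has a majority (≥35).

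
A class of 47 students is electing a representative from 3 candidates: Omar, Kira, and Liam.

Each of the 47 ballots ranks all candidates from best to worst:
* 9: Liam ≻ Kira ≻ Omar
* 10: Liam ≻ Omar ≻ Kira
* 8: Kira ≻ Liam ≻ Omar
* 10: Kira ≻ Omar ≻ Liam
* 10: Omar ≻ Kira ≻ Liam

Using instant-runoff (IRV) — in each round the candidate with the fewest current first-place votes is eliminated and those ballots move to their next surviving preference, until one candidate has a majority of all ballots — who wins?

Kira

Round 1: Omar 10, Kira 18, Liam 19. Omar eliminated.
Round 2: Kira 28, Liam 19. Kira has a majority (≥24).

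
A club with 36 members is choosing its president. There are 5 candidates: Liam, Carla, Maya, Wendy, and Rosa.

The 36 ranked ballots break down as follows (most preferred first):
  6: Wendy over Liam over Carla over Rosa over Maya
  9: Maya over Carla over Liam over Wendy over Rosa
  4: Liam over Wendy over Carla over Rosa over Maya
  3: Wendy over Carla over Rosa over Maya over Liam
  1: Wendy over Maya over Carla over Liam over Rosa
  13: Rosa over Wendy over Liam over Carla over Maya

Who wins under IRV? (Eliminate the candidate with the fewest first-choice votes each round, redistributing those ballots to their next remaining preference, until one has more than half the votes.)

Wendy

Round 1: Liam 4, Carla 0, Maya 9, Wendy 10, Rosa 13. Carla eliminated.
Round 2: Liam 4, Maya 9, Wendy 10, Rosa 13. Liam eliminated.
Round 3: Maya 9, Wendy 14, Rosa 13. Maya eliminated.
Round 4: Wendy 23, Rosa 13. Wendy has a majority (≥19).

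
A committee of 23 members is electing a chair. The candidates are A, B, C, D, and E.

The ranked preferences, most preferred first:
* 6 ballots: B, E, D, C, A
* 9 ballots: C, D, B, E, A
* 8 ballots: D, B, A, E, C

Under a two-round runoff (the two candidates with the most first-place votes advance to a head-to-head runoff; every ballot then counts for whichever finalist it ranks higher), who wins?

D

Round 1 first-place votes: A 0, B 6, C 9, D 8, E 0. C and D advance.
Runoff: C is ranked above D on 9 ballots, D above C on 14.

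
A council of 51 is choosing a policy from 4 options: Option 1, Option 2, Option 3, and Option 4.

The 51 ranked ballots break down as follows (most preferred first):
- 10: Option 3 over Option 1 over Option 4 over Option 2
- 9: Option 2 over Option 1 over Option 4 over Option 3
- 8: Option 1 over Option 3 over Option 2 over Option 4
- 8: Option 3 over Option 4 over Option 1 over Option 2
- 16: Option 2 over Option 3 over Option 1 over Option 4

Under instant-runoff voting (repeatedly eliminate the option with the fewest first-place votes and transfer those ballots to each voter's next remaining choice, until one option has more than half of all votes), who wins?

Option 3

Round 1: Option 1 8, Option 2 25, Option 3 18, Option 4 0. Option 4 eliminated.
Round 2: Option 1 8, Option 2 25, Option 3 18. Option 1 eliminated.
Round 3: Option 2 25, Option 3 26. Option 3 has a majority (≥26).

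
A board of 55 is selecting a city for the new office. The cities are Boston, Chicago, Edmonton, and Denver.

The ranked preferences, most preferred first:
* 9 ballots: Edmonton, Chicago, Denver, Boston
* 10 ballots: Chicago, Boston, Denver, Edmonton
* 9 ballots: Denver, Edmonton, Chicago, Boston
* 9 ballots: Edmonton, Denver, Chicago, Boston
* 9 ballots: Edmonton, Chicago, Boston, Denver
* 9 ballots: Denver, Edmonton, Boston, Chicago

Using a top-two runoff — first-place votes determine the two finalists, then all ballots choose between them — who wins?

Round 1 first-place votes: Boston 0, Chicago 10, Edmonton 27, Denver 18. Edmonton and Denver advance.
Runoff: Edmonton is ranked above Denver on 27 ballots, Denver above Edmonton on 28.

Denver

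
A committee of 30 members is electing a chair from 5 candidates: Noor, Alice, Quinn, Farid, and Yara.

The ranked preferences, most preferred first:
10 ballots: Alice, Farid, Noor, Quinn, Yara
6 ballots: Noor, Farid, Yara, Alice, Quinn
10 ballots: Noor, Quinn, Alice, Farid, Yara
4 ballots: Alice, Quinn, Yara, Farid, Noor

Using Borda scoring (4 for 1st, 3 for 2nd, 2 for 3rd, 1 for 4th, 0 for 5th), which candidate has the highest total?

Noor

Noor: 10×2 + 6×4 + 10×4 + 4×0 = 84
Alice: 10×4 + 6×1 + 10×2 + 4×4 = 82
Quinn: 10×1 + 6×0 + 10×3 + 4×3 = 52
Farid: 10×3 + 6×3 + 10×1 + 4×1 = 62
Yara: 10×0 + 6×2 + 10×0 + 4×2 = 20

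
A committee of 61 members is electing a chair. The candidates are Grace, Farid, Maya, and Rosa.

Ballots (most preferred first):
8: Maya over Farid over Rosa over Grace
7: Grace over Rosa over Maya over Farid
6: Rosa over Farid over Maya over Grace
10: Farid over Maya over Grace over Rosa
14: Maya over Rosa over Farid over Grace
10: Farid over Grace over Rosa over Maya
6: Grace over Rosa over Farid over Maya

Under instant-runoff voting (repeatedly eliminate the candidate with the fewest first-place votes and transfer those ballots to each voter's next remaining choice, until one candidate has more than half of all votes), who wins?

Farid

Round 1: Grace 13, Farid 20, Maya 22, Rosa 6. Rosa eliminated.
Round 2: Grace 13, Farid 26, Maya 22. Grace eliminated.
Round 3: Farid 32, Maya 29. Farid has a majority (≥31).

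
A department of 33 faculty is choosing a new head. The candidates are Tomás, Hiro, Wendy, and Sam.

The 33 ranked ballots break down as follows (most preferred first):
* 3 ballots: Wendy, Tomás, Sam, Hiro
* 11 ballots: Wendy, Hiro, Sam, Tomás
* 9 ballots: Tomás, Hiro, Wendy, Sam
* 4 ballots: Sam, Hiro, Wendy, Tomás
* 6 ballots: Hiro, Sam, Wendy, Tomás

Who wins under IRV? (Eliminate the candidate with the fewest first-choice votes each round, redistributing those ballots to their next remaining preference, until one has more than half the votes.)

Round 1: Tomás 9, Hiro 6, Wendy 14, Sam 4. Sam eliminated.
Round 2: Tomás 9, Hiro 10, Wendy 14. Tomás eliminated.
Round 3: Hiro 19, Wendy 14. Hiro has a majority (≥17).

Hiro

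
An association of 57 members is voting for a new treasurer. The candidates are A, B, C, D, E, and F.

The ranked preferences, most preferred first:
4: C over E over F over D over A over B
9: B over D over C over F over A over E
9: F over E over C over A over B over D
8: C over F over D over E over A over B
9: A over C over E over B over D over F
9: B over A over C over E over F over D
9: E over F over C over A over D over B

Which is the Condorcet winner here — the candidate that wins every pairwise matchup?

C

C vs A: 39–18
C vs B: 39–18
C vs D: 48–9
C vs E: 39–18
C vs F: 39–18
C beats every other candidate.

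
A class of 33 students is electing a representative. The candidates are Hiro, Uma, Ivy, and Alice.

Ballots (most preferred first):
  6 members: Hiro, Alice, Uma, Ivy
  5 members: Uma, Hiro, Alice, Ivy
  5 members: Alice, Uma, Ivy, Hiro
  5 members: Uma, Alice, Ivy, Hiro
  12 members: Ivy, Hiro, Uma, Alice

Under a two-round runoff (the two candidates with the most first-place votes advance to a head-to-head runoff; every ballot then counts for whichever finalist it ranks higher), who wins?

Uma

Round 1 first-place votes: Hiro 6, Uma 10, Ivy 12, Alice 5. Ivy and Uma advance.
Runoff: Ivy is ranked above Uma on 12 ballots, Uma above Ivy on 21.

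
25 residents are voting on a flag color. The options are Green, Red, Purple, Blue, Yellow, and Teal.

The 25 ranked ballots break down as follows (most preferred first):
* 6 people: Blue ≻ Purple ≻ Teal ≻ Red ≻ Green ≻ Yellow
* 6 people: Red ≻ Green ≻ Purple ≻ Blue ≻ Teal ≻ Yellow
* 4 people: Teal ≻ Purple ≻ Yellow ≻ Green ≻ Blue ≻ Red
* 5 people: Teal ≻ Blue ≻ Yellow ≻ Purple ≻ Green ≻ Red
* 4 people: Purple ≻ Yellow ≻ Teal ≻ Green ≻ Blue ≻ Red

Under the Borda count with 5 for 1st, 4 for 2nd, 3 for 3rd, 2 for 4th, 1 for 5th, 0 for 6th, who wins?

Green: 6×1 + 6×4 + 4×2 + 5×1 + 4×2 = 51
Red: 6×2 + 6×5 + 4×0 + 5×0 + 4×0 = 42
Purple: 6×4 + 6×3 + 4×4 + 5×2 + 4×5 = 88
Blue: 6×5 + 6×2 + 4×1 + 5×4 + 4×1 = 70
Yellow: 6×0 + 6×0 + 4×3 + 5×3 + 4×4 = 43
Teal: 6×3 + 6×1 + 4×5 + 5×5 + 4×3 = 81

Purple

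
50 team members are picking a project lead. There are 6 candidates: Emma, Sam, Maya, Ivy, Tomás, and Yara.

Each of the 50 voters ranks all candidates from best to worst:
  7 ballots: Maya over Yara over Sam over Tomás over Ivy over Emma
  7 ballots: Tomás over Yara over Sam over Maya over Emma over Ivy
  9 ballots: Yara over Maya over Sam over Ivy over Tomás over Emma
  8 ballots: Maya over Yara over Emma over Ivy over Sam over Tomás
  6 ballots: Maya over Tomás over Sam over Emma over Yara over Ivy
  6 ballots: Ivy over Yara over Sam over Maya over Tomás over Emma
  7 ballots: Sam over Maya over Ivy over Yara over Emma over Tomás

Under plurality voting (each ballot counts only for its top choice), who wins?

First-place votes: Emma 0, Sam 7, Maya 21, Ivy 6, Tomás 7, Yara 9.

Maya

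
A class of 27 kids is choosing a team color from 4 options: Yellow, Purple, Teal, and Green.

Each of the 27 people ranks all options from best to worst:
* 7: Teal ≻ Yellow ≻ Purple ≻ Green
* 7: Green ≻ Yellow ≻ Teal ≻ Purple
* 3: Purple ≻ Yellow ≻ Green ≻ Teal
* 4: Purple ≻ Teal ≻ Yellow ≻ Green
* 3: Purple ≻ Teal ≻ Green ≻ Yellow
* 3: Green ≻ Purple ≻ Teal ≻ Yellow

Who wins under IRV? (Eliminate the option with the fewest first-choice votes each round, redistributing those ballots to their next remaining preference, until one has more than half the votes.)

Round 1: Yellow 0, Purple 10, Teal 7, Green 10. Yellow eliminated.
Round 2: Purple 10, Teal 7, Green 10. Teal eliminated.
Round 3: Purple 17, Green 10. Purple has a majority (≥14).

Purple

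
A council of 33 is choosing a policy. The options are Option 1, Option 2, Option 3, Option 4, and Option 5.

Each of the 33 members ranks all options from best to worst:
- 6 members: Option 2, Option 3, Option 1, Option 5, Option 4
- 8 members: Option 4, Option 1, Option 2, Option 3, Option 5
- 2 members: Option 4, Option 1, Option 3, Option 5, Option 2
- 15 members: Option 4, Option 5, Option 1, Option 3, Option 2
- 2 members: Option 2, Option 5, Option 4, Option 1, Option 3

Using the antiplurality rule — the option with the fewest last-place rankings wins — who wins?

Option 1

Last-place votes: Option 1 0, Option 2 17, Option 3 2, Option 4 6, Option 5 8.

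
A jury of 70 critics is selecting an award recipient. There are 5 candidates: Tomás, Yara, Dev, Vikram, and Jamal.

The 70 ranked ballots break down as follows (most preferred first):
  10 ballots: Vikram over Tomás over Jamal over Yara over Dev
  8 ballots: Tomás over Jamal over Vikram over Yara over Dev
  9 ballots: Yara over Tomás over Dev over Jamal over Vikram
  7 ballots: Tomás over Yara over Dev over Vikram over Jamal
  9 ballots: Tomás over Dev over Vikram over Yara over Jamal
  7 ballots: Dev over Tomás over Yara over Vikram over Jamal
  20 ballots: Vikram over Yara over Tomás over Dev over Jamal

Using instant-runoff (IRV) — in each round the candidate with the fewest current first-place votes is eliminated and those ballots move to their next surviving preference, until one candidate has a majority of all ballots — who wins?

Tomás

Round 1: Tomás 24, Yara 9, Dev 7, Vikram 30, Jamal 0. Jamal eliminated.
Round 2: Tomás 24, Yara 9, Dev 7, Vikram 30. Dev eliminated.
Round 3: Tomás 31, Yara 9, Vikram 30. Yara eliminated.
Round 4: Tomás 40, Vikram 30. Tomás has a majority (≥36).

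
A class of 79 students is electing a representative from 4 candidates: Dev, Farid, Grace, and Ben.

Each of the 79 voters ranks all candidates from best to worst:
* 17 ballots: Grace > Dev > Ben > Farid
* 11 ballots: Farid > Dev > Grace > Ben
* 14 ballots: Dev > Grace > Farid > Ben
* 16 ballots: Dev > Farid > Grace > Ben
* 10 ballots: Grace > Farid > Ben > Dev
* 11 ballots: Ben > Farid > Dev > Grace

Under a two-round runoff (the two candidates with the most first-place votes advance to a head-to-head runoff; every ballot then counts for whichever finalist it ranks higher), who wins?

Dev

Round 1 first-place votes: Dev 30, Farid 11, Grace 27, Ben 11. Dev and Grace advance.
Runoff: Dev is ranked above Grace on 52 ballots, Grace above Dev on 27.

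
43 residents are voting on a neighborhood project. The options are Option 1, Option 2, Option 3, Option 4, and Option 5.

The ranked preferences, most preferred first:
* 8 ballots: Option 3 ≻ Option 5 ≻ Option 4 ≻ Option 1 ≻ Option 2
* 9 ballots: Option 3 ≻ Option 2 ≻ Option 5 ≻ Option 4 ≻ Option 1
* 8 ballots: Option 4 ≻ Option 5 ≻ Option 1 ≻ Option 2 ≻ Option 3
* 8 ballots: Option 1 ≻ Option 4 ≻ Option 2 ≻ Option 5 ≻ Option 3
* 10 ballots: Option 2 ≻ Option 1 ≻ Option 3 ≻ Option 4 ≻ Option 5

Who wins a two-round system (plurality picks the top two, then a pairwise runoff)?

Option 2

Round 1 first-place votes: Option 1 8, Option 2 10, Option 3 17, Option 4 8, Option 5 0. Option 3 and Option 2 advance.
Runoff: Option 3 is ranked above Option 2 on 17 ballots, Option 2 above Option 3 on 26.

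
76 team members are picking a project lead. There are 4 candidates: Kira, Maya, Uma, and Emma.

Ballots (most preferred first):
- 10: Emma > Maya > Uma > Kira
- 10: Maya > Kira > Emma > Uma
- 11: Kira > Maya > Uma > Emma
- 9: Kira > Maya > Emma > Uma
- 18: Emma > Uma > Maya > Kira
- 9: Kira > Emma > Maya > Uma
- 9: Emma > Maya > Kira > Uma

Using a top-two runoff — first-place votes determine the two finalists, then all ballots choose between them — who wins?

Round 1 first-place votes: Kira 29, Maya 10, Uma 0, Emma 37. Emma and Kira advance.
Runoff: Emma is ranked above Kira on 37 ballots, Kira above Emma on 39.

Kira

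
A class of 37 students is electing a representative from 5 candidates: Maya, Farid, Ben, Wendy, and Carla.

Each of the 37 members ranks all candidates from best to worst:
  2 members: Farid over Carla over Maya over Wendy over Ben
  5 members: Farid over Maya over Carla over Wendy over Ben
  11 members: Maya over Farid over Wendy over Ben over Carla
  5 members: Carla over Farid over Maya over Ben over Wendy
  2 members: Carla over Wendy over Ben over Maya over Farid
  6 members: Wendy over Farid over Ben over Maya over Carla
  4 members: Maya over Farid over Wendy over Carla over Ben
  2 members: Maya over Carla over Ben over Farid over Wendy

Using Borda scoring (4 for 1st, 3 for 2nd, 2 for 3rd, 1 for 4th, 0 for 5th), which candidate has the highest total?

Maya: 2×2 + 5×3 + 11×4 + 5×2 + 2×1 + 6×1 + 4×4 + 2×4 = 105
Farid: 2×4 + 5×4 + 11×3 + 5×3 + 2×0 + 6×3 + 4×3 + 2×1 = 108
Ben: 2×0 + 5×0 + 11×1 + 5×1 + 2×2 + 6×2 + 4×0 + 2×2 = 36
Wendy: 2×1 + 5×1 + 11×2 + 5×0 + 2×3 + 6×4 + 4×2 + 2×0 = 67
Carla: 2×3 + 5×2 + 11×0 + 5×4 + 2×4 + 6×0 + 4×1 + 2×3 = 54

Farid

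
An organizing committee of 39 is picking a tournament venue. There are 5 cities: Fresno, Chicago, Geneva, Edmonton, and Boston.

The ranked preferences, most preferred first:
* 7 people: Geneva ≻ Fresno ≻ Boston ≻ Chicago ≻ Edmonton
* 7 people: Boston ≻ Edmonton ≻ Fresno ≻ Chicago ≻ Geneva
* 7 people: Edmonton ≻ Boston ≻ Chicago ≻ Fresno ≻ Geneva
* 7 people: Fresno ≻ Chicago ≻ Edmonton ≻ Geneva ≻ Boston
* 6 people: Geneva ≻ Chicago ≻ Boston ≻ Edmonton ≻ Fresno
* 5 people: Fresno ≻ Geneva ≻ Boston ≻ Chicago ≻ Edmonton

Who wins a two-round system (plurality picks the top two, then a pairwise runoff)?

Round 1 first-place votes: Fresno 12, Chicago 0, Geneva 13, Edmonton 7, Boston 7. Geneva and Fresno advance.
Runoff: Geneva is ranked above Fresno on 13 ballots, Fresno above Geneva on 26.

Fresno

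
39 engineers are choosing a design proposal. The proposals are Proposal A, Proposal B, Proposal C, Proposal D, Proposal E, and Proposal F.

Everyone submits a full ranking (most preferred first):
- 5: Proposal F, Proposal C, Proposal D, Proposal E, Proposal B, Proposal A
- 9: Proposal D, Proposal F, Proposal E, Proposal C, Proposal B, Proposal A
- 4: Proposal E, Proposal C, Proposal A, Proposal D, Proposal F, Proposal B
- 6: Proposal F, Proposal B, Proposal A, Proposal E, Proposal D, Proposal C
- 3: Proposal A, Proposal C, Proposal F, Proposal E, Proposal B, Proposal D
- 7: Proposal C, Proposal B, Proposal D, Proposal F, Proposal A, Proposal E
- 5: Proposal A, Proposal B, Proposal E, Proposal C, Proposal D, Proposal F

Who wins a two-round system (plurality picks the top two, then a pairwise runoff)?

Round 1 first-place votes: Proposal A 8, Proposal B 0, Proposal C 7, Proposal D 9, Proposal E 4, Proposal F 11. Proposal F and Proposal D advance.
Runoff: Proposal F is ranked above Proposal D on 14 ballots, Proposal D above Proposal F on 25.

Proposal D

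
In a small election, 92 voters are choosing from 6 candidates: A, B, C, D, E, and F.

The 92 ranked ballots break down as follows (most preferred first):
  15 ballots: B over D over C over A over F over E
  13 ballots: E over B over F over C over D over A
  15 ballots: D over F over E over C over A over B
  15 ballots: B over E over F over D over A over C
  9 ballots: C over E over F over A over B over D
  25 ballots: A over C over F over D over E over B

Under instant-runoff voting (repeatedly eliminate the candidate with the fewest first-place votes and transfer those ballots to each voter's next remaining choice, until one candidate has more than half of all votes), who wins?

E

Round 1: A 25, B 30, C 9, D 15, E 13, F 0. F eliminated.
Round 2: A 25, B 30, C 9, D 15, E 13. C eliminated.
Round 3: A 25, B 30, D 15, E 22. D eliminated.
Round 4: A 25, B 30, E 37. A eliminated.
Round 5: B 30, E 62. E has a majority (≥47).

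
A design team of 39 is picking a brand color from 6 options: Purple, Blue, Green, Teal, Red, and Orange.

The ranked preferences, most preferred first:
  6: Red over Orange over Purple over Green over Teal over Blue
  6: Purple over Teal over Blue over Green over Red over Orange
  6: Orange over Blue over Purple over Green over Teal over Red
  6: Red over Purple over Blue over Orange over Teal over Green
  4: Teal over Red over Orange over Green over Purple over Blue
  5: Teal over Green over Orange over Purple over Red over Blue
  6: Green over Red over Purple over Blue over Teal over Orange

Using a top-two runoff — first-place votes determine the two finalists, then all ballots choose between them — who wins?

Round 1 first-place votes: Purple 6, Blue 0, Green 6, Teal 9, Red 12, Orange 6. Red and Teal advance.
Runoff: Red is ranked above Teal on 18 ballots, Teal above Red on 21.

Teal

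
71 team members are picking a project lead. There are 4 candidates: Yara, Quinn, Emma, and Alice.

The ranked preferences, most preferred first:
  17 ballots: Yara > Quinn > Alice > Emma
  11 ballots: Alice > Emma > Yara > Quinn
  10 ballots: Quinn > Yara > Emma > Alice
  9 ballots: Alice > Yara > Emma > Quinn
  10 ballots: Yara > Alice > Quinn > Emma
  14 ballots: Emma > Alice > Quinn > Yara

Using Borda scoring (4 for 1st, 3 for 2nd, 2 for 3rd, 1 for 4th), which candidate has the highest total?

Yara

Yara: 17×4 + 11×2 + 10×3 + 9×3 + 10×4 + 14×1 = 201
Quinn: 17×3 + 11×1 + 10×4 + 9×1 + 10×2 + 14×2 = 159
Emma: 17×1 + 11×3 + 10×2 + 9×2 + 10×1 + 14×4 = 154
Alice: 17×2 + 11×4 + 10×1 + 9×4 + 10×3 + 14×3 = 196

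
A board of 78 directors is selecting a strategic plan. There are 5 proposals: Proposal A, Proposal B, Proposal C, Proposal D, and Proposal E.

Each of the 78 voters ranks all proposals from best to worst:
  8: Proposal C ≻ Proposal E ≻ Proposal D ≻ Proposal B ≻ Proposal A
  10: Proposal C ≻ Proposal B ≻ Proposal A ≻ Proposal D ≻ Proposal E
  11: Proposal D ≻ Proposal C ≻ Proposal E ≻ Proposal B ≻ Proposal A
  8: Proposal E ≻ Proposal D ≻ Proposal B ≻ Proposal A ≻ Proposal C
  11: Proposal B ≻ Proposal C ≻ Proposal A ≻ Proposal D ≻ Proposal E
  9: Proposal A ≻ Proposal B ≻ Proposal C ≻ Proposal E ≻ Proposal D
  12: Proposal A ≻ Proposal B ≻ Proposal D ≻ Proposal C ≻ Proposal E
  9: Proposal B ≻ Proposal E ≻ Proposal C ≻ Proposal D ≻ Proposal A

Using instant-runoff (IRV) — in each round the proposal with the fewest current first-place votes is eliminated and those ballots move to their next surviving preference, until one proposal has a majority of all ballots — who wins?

Round 1: Proposal A 21, Proposal B 20, Proposal C 18, Proposal D 11, Proposal E 8. Proposal E eliminated.
Round 2: Proposal A 21, Proposal B 20, Proposal C 18, Proposal D 19. Proposal C eliminated.
Round 3: Proposal A 21, Proposal B 30, Proposal D 27. Proposal A eliminated.
Round 4: Proposal B 51, Proposal D 27. Proposal B has a majority (≥40).

Proposal B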